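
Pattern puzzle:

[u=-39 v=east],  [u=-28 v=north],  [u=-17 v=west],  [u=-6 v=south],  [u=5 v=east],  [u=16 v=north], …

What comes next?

U: +11 each step; -39, -28, -17, -6, 5, 16 → 27.
V: repeats east → north → west → south; east, north, west, south, east, north → west.
So the next pair is [u=27 v=west].

[u=27 v=west]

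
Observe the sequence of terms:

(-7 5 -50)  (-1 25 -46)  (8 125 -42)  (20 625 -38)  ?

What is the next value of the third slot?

First slot: -7, -1, 8, 20 → 35 (differences are 6, 9, 12, … (increasing by 3 each time)).
Second slot goes 5, 25, 125, 625 → 3125 (×5 each step).
Third slot — +4 each step: -50, -46, -42, -38 → -34.

-34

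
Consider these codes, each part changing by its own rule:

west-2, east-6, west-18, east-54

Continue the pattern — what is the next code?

Direction: west, east, west, east → west (alternates west ↔ east).
Second component: ×3 each step, so 2, 6, 18, 54 → 162.
So the next code is west-162.

west-162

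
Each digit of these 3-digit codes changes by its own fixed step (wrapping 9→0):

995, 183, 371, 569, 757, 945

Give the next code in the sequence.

133

First digit: +2 each step, mod 10; 9, 1, 3, 5, 7, 9 → 1.
Second digit: −1 each step, mod 10, so 9, 8, 7, 6, 5, 4 → 3.
For the third digit, −2 each step, mod 10: 5, 3, 1, 9, 7, 5 → 3.
Putting it together: 133.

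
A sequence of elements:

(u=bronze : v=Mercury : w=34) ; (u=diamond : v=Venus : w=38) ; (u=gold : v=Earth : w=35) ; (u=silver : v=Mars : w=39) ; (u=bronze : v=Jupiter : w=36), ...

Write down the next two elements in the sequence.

U — repeats bronze → diamond → gold → silver: bronze, diamond, gold, silver, bronze → diamond → gold.
For the v, runs through the planets Mercury→Neptune: Mercury, Venus, Earth, Mars, Jupiter → Saturn → Uranus.
W goes 34, 38, 35, 39, 36 → 40 → 37 (alternating steps +4, −3, +4, −3, …).
So the next two elements are (u=diamond : v=Saturn : w=40) and (u=gold : v=Uranus : w=37).

(u=diamond : v=Saturn : w=40), (u=gold : v=Uranus : w=37)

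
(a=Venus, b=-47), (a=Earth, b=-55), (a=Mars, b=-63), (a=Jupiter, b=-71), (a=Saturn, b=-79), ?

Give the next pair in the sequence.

A — runs through the planets Mercury→Neptune: Venus, Earth, Mars, Jupiter, Saturn → Uranus.
B: -47, -55, -63, -71, -79 → -87 (−8 each step).
So the next pair is (a=Uranus, b=-87).

(a=Uranus, b=-87)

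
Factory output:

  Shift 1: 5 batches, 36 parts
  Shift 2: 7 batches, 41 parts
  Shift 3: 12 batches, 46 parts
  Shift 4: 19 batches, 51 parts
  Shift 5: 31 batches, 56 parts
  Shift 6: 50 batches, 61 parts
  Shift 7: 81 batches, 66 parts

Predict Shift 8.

131 batches, 71 parts

Batches goes 5, 7, 12, 19, 31, 50, 81 → 131 (each term is the sum of the two before it).
Parts: 36, 41, 46, 51, 56, 61, 66 → 71 (+5 each step).
So the next record is 131 batches, 71 parts.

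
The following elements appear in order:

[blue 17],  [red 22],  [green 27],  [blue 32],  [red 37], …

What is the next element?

[green 42]

Colour: repeats blue → red → green; blue, red, green, blue, red → green.
Second component: +5 each step; 17, 22, 27, 32, 37 → 42.
Combining the parts gives [green 42].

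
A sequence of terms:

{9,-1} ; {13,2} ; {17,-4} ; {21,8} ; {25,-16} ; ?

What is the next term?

First coordinate: +4 each step, so 9, 13, 17, 21, 25 → 29.
Second coordinate — ×(-2) each step: -1, 2, -4, 8, -16 → 32.
So the next term is {29,32}.

{29,32}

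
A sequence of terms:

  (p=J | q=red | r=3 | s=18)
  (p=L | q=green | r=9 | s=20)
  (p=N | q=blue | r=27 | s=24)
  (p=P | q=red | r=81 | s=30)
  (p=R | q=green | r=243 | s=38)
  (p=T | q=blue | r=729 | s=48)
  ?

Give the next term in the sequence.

P: J, L, N, P, R, T → V (letters move forward 2 places in the alphabet).
Q: repeats red → green → blue, so red, green, blue, red, green, blue → red.
R: ×3 each step; 3, 9, 27, 81, 243, 729 → 2187.
S — differences are 2, 4, 6, … (increasing by 2 each time): 18, 20, 24, 30, 38, 48 → 60.
Putting it together: (p=V | q=red | r=2187 | s=60).

(p=V | q=red | r=2187 | s=60)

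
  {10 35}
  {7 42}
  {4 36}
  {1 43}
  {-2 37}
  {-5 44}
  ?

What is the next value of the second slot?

38

For the second slot, alternating steps +7, −6, +7, −6, …: 35, 42, 36, 43, 37, 44 → 38.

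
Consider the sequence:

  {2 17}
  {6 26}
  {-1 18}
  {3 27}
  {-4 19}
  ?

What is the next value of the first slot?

First slot — alternating steps +4, −7, +4, −7, …: 2, 6, -1, 3, -4 → 0.

0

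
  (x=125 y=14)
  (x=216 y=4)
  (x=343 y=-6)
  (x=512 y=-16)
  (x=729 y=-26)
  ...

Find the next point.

X: perfect cubes: 5³, 6³, 7³, …, so 125, 216, 343, 512, 729 → 1000.
Y — −10 each step: 14, 4, -6, -16, -26 → -36.
Putting it together: (x=1000 y=-36).

(x=1000 y=-36)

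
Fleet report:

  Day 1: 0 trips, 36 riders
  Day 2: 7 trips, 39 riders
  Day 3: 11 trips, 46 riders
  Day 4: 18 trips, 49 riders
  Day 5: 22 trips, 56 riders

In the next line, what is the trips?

29

Trips: 0, 7, 11, 18, 22 → 29 (alternating steps +7, +4, +7, +4, …).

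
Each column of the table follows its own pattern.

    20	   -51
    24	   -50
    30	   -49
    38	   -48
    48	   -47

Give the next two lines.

First component goes 20, 24, 30, 38, 48 → 60 → 74 (differences are 4, 6, 8, … (increasing by 2 each time)).
Second component: +1 each step, so -51, -50, -49, -48, -47 → -46 → -45.
Putting the parts together: 60  -46 and then 74  -45.

60  -46; 74  -45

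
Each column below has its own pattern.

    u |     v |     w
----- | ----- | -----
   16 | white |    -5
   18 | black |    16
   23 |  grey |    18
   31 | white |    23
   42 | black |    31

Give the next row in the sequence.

Column u: 16, 18, 23, 31, 42 → 56 (differences are 2, 5, 8, … (increasing by 3 each time)).
Column v: repeats white → black → grey, so white, black, grey, white, black → grey.
Column w goes -5, 16, 18, 23, 31 → 42 (always the previous value of the column u).
Combining the parts gives 56  grey  42.

56  grey  42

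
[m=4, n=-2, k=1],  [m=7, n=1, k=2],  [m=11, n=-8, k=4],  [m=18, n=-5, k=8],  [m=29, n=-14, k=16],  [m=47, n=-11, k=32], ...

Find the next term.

[m=76, n=-20, k=64]

For the m, each term is the sum of the two before it: 4, 7, 11, 18, 29, 47 → 76.
For the n, alternating steps +3, −9, +3, −9, …: -2, 1, -8, -5, -14, -11 → -20.
For the k, ×2 each step: 1, 2, 4, 8, 16, 32 → 64.
Putting it together: [m=76, n=-20, k=64].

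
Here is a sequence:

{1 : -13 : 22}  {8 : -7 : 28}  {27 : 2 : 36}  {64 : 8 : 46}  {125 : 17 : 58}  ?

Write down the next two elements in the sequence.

{216 : 23 : 72}, {343 : 32 : 88}

For the first coordinate, perfect cubes: 1³, 2³, 3³, …: 1, 8, 27, 64, 125 → 216 → 343.
Second coordinate — alternating steps +6, +9, +6, +9, …: -13, -7, 2, 8, 17 → 23 → 32.
Third coordinate: differences are 6, 8, 10, … (increasing by 2 each time), so 22, 28, 36, 46, 58 → 72 → 88.
So the next two elements are {216 : 23 : 72} and {343 : 32 : 88}.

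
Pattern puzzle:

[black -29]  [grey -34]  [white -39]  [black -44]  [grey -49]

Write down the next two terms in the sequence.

For the shade, repeats black → grey → white: black, grey, white, black, grey → white → black.
Second part: -29, -34, -39, -44, -49 → -54 → -59 (−5 each step).
So the next two terms are [white -54] and [black -59].

[white -54], [black -59]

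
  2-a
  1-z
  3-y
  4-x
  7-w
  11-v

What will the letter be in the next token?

Letter — letters move back 1 place in the alphabet, wrapping A→Z: a, z, y, x, w, v → u.

u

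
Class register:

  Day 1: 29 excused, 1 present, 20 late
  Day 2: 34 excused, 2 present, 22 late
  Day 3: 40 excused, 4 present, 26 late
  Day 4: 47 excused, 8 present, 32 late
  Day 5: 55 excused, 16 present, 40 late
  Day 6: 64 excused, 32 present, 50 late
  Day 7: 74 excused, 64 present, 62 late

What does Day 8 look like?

85 excused, 128 present, 76 late

Excused: 29, 34, 40, 47, 55, 64, 74 → 85 (differences are 5, 6, 7, … (increasing by 1 each time)).
Present — ×2 each step: 1, 2, 4, 8, 16, 32, 64 → 128.
Late: differences are 2, 4, 6, … (increasing by 2 each time); 20, 22, 26, 32, 40, 50, 62 → 76.
So the next row is 85 excused, 128 present, 76 late.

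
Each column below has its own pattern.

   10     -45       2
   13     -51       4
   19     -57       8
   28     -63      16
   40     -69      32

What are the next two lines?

55  -75  64; 73  -81  128

For the first component, differences are 3, 6, 9, … (increasing by 3 each time): 10, 13, 19, 28, 40 → 55 → 73.
Second component goes -45, -51, -57, -63, -69 → -75 → -81 (−6 each step).
Third component: ×2 each step; 2, 4, 8, 16, 32 → 64 → 128.
Putting the parts together: 55  -75  64 and then 73  -81  128.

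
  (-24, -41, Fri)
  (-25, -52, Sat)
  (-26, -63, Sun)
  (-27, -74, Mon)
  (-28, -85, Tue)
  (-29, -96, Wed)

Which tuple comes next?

(-30, -107, Thu)

First value: −1 each step; -24, -25, -26, -27, -28, -29 → -30.
Second value: −11 each step; -41, -52, -63, -74, -85, -96 → -107.
Day — runs through the weekdays Mon→Sun: Fri, Sat, Sun, Mon, Tue, Wed → Thu.
So the next tuple is (-30, -107, Thu).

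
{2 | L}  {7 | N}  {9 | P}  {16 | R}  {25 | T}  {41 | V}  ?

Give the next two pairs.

{66 | X}, {107 | Z}

First slot goes 2, 7, 9, 16, 25, 41 → 66 → 107 (each term is the sum of the two before it).
Letter — letters move forward 2 places in the alphabet: L, N, P, R, T, V → X → Z.
Putting the parts together: {66 | X} and then {107 | Z}.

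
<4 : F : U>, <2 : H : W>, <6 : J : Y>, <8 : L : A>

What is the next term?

For the first part, each term is the sum of the two before it: 4, 2, 6, 8 → 14.
First letter: F, H, J, L → N (letters move forward 2 places in the alphabet).
Second letter — letters move forward 2 places in the alphabet, wrapping Z→A: U, W, Y, A → C.
So the next term is <14 : N : C>.

<14 : N : C>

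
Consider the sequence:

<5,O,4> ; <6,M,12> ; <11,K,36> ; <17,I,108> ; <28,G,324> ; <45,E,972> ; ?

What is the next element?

First component: 5, 6, 11, 17, 28, 45 → 73 (each term is the sum of the two before it).
Letter: O, M, K, I, G, E → C (letters move back 2 places in the alphabet).
Third component: 4, 12, 36, 108, 324, 972 → 2916 (×3 each step).
So the next element is <73,C,2916>.

<73,C,2916>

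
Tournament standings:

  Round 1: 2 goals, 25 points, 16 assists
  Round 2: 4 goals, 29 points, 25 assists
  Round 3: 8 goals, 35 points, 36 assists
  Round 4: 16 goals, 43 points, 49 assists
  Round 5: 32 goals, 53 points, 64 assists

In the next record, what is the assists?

Assists goes 16, 25, 36, 49, 64 → 81 (perfect squares: 4², 5², 6², …).

81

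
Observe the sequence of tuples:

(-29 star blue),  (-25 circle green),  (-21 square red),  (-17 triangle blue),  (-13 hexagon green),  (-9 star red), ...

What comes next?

First part: +4 each step; -29, -25, -21, -17, -13, -9 → -5.
Shape: repeats star → circle → square → triangle → hexagon, so star, circle, square, triangle, hexagon, star → circle.
Colour goes blue, green, red, blue, green, red → blue (repeats blue → green → red).
Combining the parts gives (-5 circle blue).

(-5 circle blue)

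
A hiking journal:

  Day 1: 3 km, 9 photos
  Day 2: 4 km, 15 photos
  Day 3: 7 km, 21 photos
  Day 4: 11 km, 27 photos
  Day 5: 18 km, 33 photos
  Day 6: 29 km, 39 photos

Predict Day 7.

47 km, 45 photos

Km goes 3, 4, 7, 11, 18, 29 → 47 (each term is the sum of the two before it).
Photos: 9, 15, 21, 27, 33, 39 → 45 (+6 each step).
So the next line is 47 km, 45 photos.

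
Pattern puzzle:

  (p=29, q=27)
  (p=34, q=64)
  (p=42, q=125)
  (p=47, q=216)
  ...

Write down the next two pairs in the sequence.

(p=55, q=343), (p=60, q=512)

P goes 29, 34, 42, 47 → 55 → 60 (alternating steps +5, +8, +5, +8, …).
Q: 27, 64, 125, 216 → 343 → 512 (perfect cubes: 3³, 4³, 5³, …).
So the next two pairs are (p=55, q=343) and (p=60, q=512).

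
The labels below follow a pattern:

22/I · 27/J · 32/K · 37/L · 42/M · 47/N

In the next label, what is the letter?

O

First component: +5 each step; 22, 27, 32, 37, 42, 47 → 52.
For the letter, letters move forward 1 place in the alphabet: I, J, K, L, M, N → O.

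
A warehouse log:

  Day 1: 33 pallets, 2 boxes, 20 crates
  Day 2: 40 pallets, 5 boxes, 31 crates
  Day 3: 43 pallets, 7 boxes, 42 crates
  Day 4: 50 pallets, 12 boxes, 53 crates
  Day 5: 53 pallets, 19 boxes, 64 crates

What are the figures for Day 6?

Pallets — alternating steps +7, +3, +7, +3, …: 33, 40, 43, 50, 53 → 60.
Boxes — each term is the sum of the two before it: 2, 5, 7, 12, 19 → 31.
Crates goes 20, 31, 42, 53, 64 → 75 (+11 each step).
Putting it together: 60 pallets, 31 boxes, 75 crates.

60 pallets, 31 boxes, 75 crates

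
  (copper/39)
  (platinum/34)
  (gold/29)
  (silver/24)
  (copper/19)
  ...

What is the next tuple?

(platinum/14)

Metal: repeats copper → platinum → gold → silver; copper, platinum, gold, silver, copper → platinum.
Second slot goes 39, 34, 29, 24, 19 → 14 (−5 each step).
Combining the parts gives (platinum/14).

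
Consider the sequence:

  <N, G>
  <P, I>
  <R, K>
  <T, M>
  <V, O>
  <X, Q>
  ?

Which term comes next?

<Z, S>

First letter: letters move forward 2 places in the alphabet; N, P, R, T, V, X → Z.
For the second letter, letters move forward 2 places in the alphabet: G, I, K, M, O, Q → S.
So the next term is <Z, S>.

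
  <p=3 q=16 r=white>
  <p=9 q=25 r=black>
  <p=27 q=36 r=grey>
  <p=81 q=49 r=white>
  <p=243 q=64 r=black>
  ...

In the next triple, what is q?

81

Q goes 16, 25, 36, 49, 64 → 81 (perfect squares: 4², 5², 6², …).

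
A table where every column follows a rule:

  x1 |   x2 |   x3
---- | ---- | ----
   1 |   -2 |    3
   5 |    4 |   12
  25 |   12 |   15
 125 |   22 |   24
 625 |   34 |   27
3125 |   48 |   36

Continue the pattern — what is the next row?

Column x1 goes 1, 5, 25, 125, 625, 3125 → 15625 (×5 each step).
Column x2: -2, 4, 12, 22, 34, 48 → 64 (differences are 6, 8, 10, … (increasing by 2 each time)).
Column x3: 3, 12, 15, 24, 27, 36 → 39 (alternating steps +9, +3, +9, +3, …).
So the next row is 15625  64  39.

15625  64  39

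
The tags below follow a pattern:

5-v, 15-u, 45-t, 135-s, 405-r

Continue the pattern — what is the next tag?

First component: ×3 each step; 5, 15, 45, 135, 405 → 1215.
For the letter, letters move back 1 place in the alphabet: v, u, t, s, r → q.
Combining the parts gives 1215-q.

1215-q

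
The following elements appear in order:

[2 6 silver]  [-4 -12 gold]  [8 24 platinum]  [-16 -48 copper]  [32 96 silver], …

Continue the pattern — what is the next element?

[-64 -192 gold]

First value goes 2, -4, 8, -16, 32 → -64 (×(-2) each step).
Second value: always 3 × the first value, so 6, -12, 24, -48, 96 → -192.
Metal — repeats silver → gold → platinum → copper: silver, gold, platinum, copper, silver → gold.
So the next element is [-64 -192 gold].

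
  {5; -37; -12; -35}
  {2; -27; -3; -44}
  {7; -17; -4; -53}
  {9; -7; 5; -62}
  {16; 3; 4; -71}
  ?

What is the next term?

First entry: each term is the sum of the two before it; 5, 2, 7, 9, 16 → 25.
Second entry: +10 each step, so -37, -27, -17, -7, 3 → 13.
Third entry: -12, -3, -4, 5, 4 → 13 (alternating steps +9, −1, +9, −1, …).
Fourth entry: −9 each step; -35, -44, -53, -62, -71 → -80.
So the next term is {25; 13; 13; -80}.

{25; 13; 13; -80}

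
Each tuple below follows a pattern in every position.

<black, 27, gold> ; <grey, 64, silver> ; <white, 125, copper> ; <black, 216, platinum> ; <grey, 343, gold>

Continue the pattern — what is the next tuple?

Shade: black, grey, white, black, grey → white (repeats black → grey → white).
Second part: perfect cubes: 3³, 4³, 5³, …, so 27, 64, 125, 216, 343 → 512.
Metal goes gold, silver, copper, platinum, gold → silver (repeats gold → silver → copper → platinum).
Putting it together: <white, 512, silver>.

<white, 512, silver>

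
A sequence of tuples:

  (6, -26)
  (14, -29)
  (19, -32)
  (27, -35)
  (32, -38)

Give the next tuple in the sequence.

(40, -41)

First part goes 6, 14, 19, 27, 32 → 40 (alternating steps +8, +5, +8, +5, …).
Second part goes -26, -29, -32, -35, -38 → -41 (−3 each step).
Combining the parts gives (40, -41).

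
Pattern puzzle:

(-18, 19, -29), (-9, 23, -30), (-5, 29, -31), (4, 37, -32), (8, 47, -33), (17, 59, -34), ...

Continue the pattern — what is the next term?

(21, 73, -35)

First value: -18, -9, -5, 4, 8, 17 → 21 (alternating steps +9, +4, +9, +4, …).
Second value — differences are 4, 6, 8, … (increasing by 2 each time): 19, 23, 29, 37, 47, 59 → 73.
Third value: −1 each step, so -29, -30, -31, -32, -33, -34 → -35.
Putting it together: (21, 73, -35).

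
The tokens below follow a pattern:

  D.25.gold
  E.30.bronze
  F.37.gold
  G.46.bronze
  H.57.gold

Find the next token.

Letter: D, E, F, G, H → I (letters move forward 1 place in the alphabet).
For the second component, differences are 5, 7, 9, … (increasing by 2 each time): 25, 30, 37, 46, 57 → 70.
Rank: gold, bronze, gold, bronze, gold → bronze (alternates gold ↔ bronze).
So the next token is I.70.bronze.

I.70.bronze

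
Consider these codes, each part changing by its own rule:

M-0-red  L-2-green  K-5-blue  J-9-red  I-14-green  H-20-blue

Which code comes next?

G-27-red

For the letter, letters move back 1 place in the alphabet: M, L, K, J, I, H → G.
Second component goes 0, 2, 5, 9, 14, 20 → 27 (differences are 2, 3, 4, … (increasing by 1 each time)).
Colour — repeats red → green → blue: red, green, blue, red, green, blue → red.
Combining the parts gives G-27-red.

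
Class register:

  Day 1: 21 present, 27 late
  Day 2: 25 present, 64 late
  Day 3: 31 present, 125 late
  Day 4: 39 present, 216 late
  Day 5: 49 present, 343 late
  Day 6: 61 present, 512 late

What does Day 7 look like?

For the present, differences are 4, 6, 8, … (increasing by 2 each time): 21, 25, 31, 39, 49, 61 → 75.
Late: perfect cubes: 3³, 4³, 5³, …; 27, 64, 125, 216, 343, 512 → 729.
So the next line is 75 present, 729 late.

75 present, 729 late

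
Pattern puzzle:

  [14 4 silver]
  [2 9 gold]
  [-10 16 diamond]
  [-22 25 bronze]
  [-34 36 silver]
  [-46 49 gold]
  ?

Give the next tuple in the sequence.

[-58 64 diamond]

First component — −12 each step: 14, 2, -10, -22, -34, -46 → -58.
Second component — perfect squares: 2², 3², 4², …: 4, 9, 16, 25, 36, 49 → 64.
Rank goes silver, gold, diamond, bronze, silver, gold → diamond (repeats silver → gold → diamond → bronze).
Putting it together: [-58 64 diamond].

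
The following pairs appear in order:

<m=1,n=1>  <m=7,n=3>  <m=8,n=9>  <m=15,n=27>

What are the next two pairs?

M: 1, 7, 8, 15 → 23 → 38 (each term is the sum of the two before it).
N: ×3 each step, so 1, 3, 9, 27 → 81 → 243.
Putting the parts together: <m=23,n=81> and then <m=38,n=243>.

<m=23,n=81>, <m=38,n=243>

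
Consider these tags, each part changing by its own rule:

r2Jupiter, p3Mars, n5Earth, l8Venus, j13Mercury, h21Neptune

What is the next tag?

Letter: letters move back 2 places in the alphabet, so r, p, n, l, j, h → f.
Second component: each term is the sum of the two before it, so 2, 3, 5, 8, 13, 21 → 34.
Planet: runs backward through the planets Mercury→Neptune, so Jupiter, Mars, Earth, Venus, Mercury, Neptune → Uranus.
Putting it together: f34Uranus.

f34Uranus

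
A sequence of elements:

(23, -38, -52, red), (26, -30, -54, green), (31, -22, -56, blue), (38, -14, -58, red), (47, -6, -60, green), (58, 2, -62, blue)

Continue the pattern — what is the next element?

(71, 10, -64, red)

First entry: 23, 26, 31, 38, 47, 58 → 71 (differences are 3, 5, 7, … (increasing by 2 each time)).
Second entry goes -38, -30, -22, -14, -6, 2 → 10 (+8 each step).
Third entry: -52, -54, -56, -58, -60, -62 → -64 (−2 each step).
Colour: repeats red → green → blue; red, green, blue, red, green, blue → red.
Combining the parts gives (71, 10, -64, red).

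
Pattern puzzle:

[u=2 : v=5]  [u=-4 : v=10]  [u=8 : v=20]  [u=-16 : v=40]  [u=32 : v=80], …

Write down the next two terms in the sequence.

[u=-64 : v=160], [u=128 : v=320]

U — ×(-2) each step: 2, -4, 8, -16, 32 → -64 → 128.
V: ×2 each step; 5, 10, 20, 40, 80 → 160 → 320.
So the next two terms are [u=-64 : v=160] and [u=128 : v=320].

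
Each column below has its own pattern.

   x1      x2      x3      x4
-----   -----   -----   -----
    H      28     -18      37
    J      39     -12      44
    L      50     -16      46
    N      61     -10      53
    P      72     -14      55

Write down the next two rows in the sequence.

Column x1 — letters move forward 2 places in the alphabet: H, J, L, N, P → R → T.
Column x2 — +11 each step: 28, 39, 50, 61, 72 → 83 → 94.
Column x3: alternating steps +6, −4, +6, −4, …; -18, -12, -16, -10, -14 → -8 → -12.
Column x4: 37, 44, 46, 53, 55 → 62 → 64 (alternating steps +7, +2, +7, +2, …).
Putting the parts together: R  83  -8  62 and then T  94  -12  64.

R  83  -8  62; T  94  -12  64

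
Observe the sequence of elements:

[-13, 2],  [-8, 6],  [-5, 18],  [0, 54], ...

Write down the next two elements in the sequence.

For the first component, alternating steps +5, +3, +5, +3, …: -13, -8, -5, 0 → 3 → 8.
Second component: 2, 6, 18, 54 → 162 → 486 (×3 each step).
Putting the parts together: [3, 162] and then [8, 486].

[3, 162], [8, 486]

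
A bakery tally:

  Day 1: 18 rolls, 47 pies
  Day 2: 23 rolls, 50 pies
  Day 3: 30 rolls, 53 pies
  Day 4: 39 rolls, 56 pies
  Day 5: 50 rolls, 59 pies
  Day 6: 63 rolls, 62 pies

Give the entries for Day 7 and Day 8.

Rolls: differences are 5, 7, 9, … (increasing by 2 each time); 18, 23, 30, 39, 50, 63 → 78 → 95.
Pies — +3 each step: 47, 50, 53, 56, 59, 62 → 65 → 68.
Putting the parts together: 78 rolls, 65 pies and then 95 rolls, 68 pies.

78 rolls, 65 pies; 95 rolls, 68 pies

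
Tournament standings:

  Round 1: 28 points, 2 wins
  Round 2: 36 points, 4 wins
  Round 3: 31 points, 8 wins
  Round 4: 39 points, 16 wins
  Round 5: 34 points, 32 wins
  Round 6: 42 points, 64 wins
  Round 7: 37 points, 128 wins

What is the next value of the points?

45

For the points, alternating steps +8, −5, +8, −5, …: 28, 36, 31, 39, 34, 42, 37 → 45.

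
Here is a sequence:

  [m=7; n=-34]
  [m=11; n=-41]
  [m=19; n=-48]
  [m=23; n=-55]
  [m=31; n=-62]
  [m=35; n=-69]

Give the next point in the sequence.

M — alternating steps +4, +8, +4, +8, …: 7, 11, 19, 23, 31, 35 → 43.
N: −7 each step; -34, -41, -48, -55, -62, -69 → -76.
Putting it together: [m=43; n=-76].

[m=43; n=-76]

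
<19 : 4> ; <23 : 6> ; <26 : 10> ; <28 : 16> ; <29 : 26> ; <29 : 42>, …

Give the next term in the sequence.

<28 : 68>

First coordinate: 19, 23, 26, 28, 29, 29 → 28 (differences are 4, 3, 2, … (decreasing by 1 each time)).
Second coordinate — each term is the sum of the two before it: 4, 6, 10, 16, 26, 42 → 68.
So the next term is <28 : 68>.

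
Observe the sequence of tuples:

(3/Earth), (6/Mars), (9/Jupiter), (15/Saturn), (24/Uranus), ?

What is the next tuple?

(39/Neptune)

First component: each term is the sum of the two before it, so 3, 6, 9, 15, 24 → 39.
Planet: runs through the planets Mercury→Neptune, so Earth, Mars, Jupiter, Saturn, Uranus → Neptune.
So the next tuple is (39/Neptune).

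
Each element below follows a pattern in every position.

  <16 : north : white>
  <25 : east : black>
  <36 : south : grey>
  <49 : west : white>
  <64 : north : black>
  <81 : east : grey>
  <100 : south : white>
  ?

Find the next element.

First part goes 16, 25, 36, 49, 64, 81, 100 → 121 (perfect squares: 4², 5², 6², …).
Direction goes north, east, south, west, north, east, south → west (repeats north → east → south → west).
Shade: repeats white → black → grey; white, black, grey, white, black, grey, white → black.
Combining the parts gives <121 : west : black>.

<121 : west : black>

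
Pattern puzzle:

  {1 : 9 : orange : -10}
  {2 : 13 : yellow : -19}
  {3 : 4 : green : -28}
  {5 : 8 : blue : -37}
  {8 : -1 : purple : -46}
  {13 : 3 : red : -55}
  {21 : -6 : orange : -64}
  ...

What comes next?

First part: 1, 2, 3, 5, 8, 13, 21 → 34 (each term is the sum of the two before it).
Second part: 9, 13, 4, 8, -1, 3, -6 → -2 (alternating steps +4, −9, +4, −9, …).
Colour: orange, yellow, green, blue, purple, red, orange → yellow (repeats orange → yellow → green → blue → purple → red).
Fourth part — −9 each step: -10, -19, -28, -37, -46, -55, -64 → -73.
Combining the parts gives {34 : -2 : yellow : -73}.

{34 : -2 : yellow : -73}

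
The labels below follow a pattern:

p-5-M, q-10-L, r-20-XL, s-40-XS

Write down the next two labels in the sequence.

Letter — letters move forward 1 place in the alphabet: p, q, r, s → t → u.
Second component goes 5, 10, 20, 40 → 80 → 160 (×2 each step).
Size goes M, L, XL, XS → S → M (runs through clothing sizes XS→XL).
So the next two labels are t-80-S and u-160-M.

t-80-S then u-160-M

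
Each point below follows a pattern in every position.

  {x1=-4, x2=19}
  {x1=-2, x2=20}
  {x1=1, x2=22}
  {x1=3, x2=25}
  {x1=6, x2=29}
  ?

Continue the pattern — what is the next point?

X1: -4, -2, 1, 3, 6 → 8 (alternating steps +2, +3, +2, +3, …).
X2: differences are 1, 2, 3, … (increasing by 1 each time); 19, 20, 22, 25, 29 → 34.
Putting it together: {x1=8, x2=34}.

{x1=8, x2=34}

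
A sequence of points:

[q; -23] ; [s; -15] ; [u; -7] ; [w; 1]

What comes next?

[y; 9]

Letter: letters move forward 2 places in the alphabet, so q, s, u, w → y.
For the second value, +8 each step: -23, -15, -7, 1 → 9.
Combining the parts gives [y; 9].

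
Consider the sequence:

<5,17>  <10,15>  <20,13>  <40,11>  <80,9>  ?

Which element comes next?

First component — ×2 each step: 5, 10, 20, 40, 80 → 160.
Second component goes 17, 15, 13, 11, 9 → 7 (−2 each step).
So the next element is <160,7>.

<160,7>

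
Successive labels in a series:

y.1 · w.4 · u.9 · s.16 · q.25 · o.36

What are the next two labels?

m.49, k.64

Letter — letters move back 2 places in the alphabet: y, w, u, s, q, o → m → k.
Second component: 1, 4, 9, 16, 25, 36 → 49 → 64 (perfect squares: 1², 2², 3², …).
Putting the parts together: m.49 and then k.64.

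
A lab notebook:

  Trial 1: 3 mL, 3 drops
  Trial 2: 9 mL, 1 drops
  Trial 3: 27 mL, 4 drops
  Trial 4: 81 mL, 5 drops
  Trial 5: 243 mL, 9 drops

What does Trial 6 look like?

ML: ×3 each step, so 3, 9, 27, 81, 243 → 729.
For the drops, each term is the sum of the two before it: 3, 1, 4, 5, 9 → 14.
So the next record is 729 mL, 14 drops.

729 mL, 14 drops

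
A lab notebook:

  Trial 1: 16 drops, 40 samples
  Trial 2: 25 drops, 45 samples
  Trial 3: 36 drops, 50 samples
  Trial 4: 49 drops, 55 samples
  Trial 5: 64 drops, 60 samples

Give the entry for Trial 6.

81 drops, 65 samples

Drops goes 16, 25, 36, 49, 64 → 81 (perfect squares: 4², 5², 6², …).
For the samples, +5 each step: 40, 45, 50, 55, 60 → 65.
Combining the parts gives 81 drops, 65 samples.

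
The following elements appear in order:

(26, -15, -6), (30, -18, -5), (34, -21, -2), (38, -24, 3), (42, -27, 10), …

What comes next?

(46, -30, 19)

First component: +4 each step; 26, 30, 34, 38, 42 → 46.
Second component: −3 each step, so -15, -18, -21, -24, -27 → -30.
For the third component, differences are 1, 3, 5, … (increasing by 2 each time): -6, -5, -2, 3, 10 → 19.
So the next element is (46, -30, 19).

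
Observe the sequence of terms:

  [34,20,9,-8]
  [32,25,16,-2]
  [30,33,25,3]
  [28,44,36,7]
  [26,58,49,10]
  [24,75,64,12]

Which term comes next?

[22,95,81,13]

For the first value, −2 each step: 34, 32, 30, 28, 26, 24 → 22.
Second value: differences are 5, 8, 11, … (increasing by 3 each time), so 20, 25, 33, 44, 58, 75 → 95.
Third value: perfect squares: 3², 4², 5², …; 9, 16, 25, 36, 49, 64 → 81.
Fourth value: -8, -2, 3, 7, 10, 12 → 13 (differences are 6, 5, 4, … (decreasing by 1 each time)).
So the next term is [22,95,81,13].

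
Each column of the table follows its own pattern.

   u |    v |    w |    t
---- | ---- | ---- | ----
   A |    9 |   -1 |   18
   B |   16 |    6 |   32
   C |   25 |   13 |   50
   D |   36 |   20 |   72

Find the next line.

Column u: letters move forward 1 place in the alphabet; A, B, C, D → E.
Column v: perfect squares: 3², 4², 5², …, so 9, 16, 25, 36 → 49.
Column w: -1, 6, 13, 20 → 27 (+7 each step).
For the column t, always 2 × the column v: 18, 32, 50, 72 → 98.
Putting it together: E  49  27  98.

E  49  27  98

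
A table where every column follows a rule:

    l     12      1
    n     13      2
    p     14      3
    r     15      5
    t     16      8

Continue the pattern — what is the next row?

v  17  13

Letter — letters move forward 2 places in the alphabet: l, n, p, r, t → v.
Second component: +1 each step; 12, 13, 14, 15, 16 → 17.
Third component: each term is the sum of the two before it, so 1, 2, 3, 5, 8 → 13.
Combining the parts gives v  17  13.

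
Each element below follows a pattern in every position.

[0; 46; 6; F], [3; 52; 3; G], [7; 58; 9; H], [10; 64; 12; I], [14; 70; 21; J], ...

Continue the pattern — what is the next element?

[17; 76; 33; K]

First part: alternating steps +3, +4, +3, +4, …; 0, 3, 7, 10, 14 → 17.
Second part: +6 each step, so 46, 52, 58, 64, 70 → 76.
Third part: 6, 3, 9, 12, 21 → 33 (each term is the sum of the two before it).
Letter: letters move forward 1 place in the alphabet; F, G, H, I, J → K.
So the next element is [17; 76; 33; K].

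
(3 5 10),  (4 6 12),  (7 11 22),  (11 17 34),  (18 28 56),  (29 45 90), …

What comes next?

For the first coordinate, each term is the sum of the two before it: 3, 4, 7, 11, 18, 29 → 47.
Second coordinate: each term is the sum of the two before it; 5, 6, 11, 17, 28, 45 → 73.
Third coordinate goes 10, 12, 22, 34, 56, 90 → 146 (always 2 × the second coordinate).
Combining the parts gives (47 73 146).

(47 73 146)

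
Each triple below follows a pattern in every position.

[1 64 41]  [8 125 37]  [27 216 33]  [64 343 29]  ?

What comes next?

[125 512 25]

For the first entry, perfect cubes: 1³, 2³, 3³, …: 1, 8, 27, 64 → 125.
Second entry: perfect cubes: 4³, 5³, 6³, …; 64, 125, 216, 343 → 512.
Third entry: −4 each step, so 41, 37, 33, 29 → 25.
Combining the parts gives [125 512 25].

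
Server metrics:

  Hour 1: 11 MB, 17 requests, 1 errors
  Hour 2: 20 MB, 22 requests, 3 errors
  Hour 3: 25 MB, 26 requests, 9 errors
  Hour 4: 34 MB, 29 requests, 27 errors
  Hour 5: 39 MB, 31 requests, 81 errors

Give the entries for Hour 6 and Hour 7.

48 MB, 32 requests, 243 errors; 53 MB, 32 requests, 729 errors

For the MB, alternating steps +9, +5, +9, +5, …: 11, 20, 25, 34, 39 → 48 → 53.
Requests — differences are 5, 4, 3, … (decreasing by 1 each time): 17, 22, 26, 29, 31 → 32 → 32.
Errors: ×3 each step; 1, 3, 9, 27, 81 → 243 → 729.
Putting the parts together: 48 MB, 32 requests, 243 errors and then 53 MB, 32 requests, 729 errors.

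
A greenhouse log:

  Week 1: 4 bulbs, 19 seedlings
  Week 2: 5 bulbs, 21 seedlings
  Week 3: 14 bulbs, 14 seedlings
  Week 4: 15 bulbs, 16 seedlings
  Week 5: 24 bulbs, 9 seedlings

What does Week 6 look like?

Bulbs: 4, 5, 14, 15, 24 → 25 (alternating steps +1, +9, +1, +9, …).
Seedlings: alternating steps +2, −7, +2, −7, …; 19, 21, 14, 16, 9 → 11.
Combining the parts gives 25 bulbs, 11 seedlings.

25 bulbs, 11 seedlings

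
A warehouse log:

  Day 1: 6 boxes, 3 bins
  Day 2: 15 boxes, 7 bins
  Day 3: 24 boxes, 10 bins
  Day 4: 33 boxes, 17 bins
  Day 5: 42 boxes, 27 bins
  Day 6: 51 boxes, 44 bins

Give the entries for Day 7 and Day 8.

Boxes: 6, 15, 24, 33, 42, 51 → 60 → 69 (+9 each step).
Bins: 3, 7, 10, 17, 27, 44 → 71 → 115 (each term is the sum of the two before it).
Putting the parts together: 60 boxes, 71 bins and then 69 boxes, 115 bins.

60 boxes, 71 bins; 69 boxes, 115 bins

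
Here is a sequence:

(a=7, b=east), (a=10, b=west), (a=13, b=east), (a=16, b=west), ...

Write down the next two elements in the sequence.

A: +3 each step, so 7, 10, 13, 16 → 19 → 22.
For the b, alternates east ↔ west: east, west, east, west → east → west.
So the next two elements are (a=19, b=east) and (a=22, b=west).

(a=19, b=east), (a=22, b=west)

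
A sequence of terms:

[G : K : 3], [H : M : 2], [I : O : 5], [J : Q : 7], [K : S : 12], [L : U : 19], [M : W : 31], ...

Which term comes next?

First letter: G, H, I, J, K, L, M → N (letters move forward 1 place in the alphabet).
Second letter: letters move forward 2 places in the alphabet, so K, M, O, Q, S, U, W → Y.
Third coordinate goes 3, 2, 5, 7, 12, 19, 31 → 50 (each term is the sum of the two before it).
Putting it together: [N : Y : 50].

[N : Y : 50]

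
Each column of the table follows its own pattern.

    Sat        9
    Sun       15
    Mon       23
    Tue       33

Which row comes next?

Wed  45

Day: runs through the weekdays Mon→Sun, so Sat, Sun, Mon, Tue → Wed.
Second component goes 9, 15, 23, 33 → 45 (differences are 6, 8, 10, … (increasing by 2 each time)).
Combining the parts gives Wed  45.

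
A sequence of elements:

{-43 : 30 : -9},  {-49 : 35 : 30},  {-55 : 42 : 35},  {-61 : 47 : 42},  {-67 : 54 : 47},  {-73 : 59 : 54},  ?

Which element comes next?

{-79 : 66 : 59}

First slot: -43, -49, -55, -61, -67, -73 → -79 (−6 each step).
For the second slot, alternating steps +5, +7, +5, +7, …: 30, 35, 42, 47, 54, 59 → 66.
Third slot — always the previous value of the second slot: -9, 30, 35, 42, 47, 54 → 59.
Combining the parts gives {-79 : 66 : 59}.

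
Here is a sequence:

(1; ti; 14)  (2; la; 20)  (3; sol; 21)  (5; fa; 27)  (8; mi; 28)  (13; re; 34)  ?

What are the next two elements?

For the first value, each term is the sum of the two before it: 1, 2, 3, 5, 8, 13 → 21 → 34.
Note: runs backward through the solfège scale do→ti; ti, la, sol, fa, mi, re → do → ti.
Third value: alternating steps +6, +1, +6, +1, …, so 14, 20, 21, 27, 28, 34 → 35 → 41.
Putting the parts together: (21; do; 35) and then (34; ti; 41).

(21; do; 35), (34; ti; 41)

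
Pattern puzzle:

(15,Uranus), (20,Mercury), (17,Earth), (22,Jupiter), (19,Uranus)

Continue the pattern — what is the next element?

(24,Mercury)

First slot: alternating steps +5, −3, +5, −3, …, so 15, 20, 17, 22, 19 → 24.
Planet goes Uranus, Mercury, Earth, Jupiter, Uranus → Mercury (repeats Uranus → Mercury → Earth → Jupiter).
Combining the parts gives (24,Mercury).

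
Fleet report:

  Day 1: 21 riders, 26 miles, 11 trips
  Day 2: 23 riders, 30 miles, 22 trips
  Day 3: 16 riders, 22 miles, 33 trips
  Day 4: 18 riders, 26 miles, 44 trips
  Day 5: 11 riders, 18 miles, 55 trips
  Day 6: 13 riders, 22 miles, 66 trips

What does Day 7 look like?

6 riders, 14 miles, 77 trips

Riders: alternating steps +2, −7, +2, −7, …; 21, 23, 16, 18, 11, 13 → 6.
Miles: alternating steps +4, −8, +4, −8, …; 26, 30, 22, 26, 18, 22 → 14.
Trips: 11, 22, 33, 44, 55, 66 → 77 (+11 each step).
Combining the parts gives 6 riders, 14 miles, 77 trips.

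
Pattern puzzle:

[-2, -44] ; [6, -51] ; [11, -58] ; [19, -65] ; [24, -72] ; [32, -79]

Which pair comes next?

[37, -86]

First slot — alternating steps +8, +5, +8, +5, …: -2, 6, 11, 19, 24, 32 → 37.
For the second slot, −7 each step: -44, -51, -58, -65, -72, -79 → -86.
Combining the parts gives [37, -86].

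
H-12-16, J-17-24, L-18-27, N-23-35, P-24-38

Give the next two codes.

R-29-46, T-30-49

For the letter, letters move forward 2 places in the alphabet: H, J, L, N, P → R → T.
Second component goes 12, 17, 18, 23, 24 → 29 → 30 (alternating steps +5, +1, +5, +1, …).
Third component — alternating steps +8, +3, +8, +3, …: 16, 24, 27, 35, 38 → 46 → 49.
Putting the parts together: R-29-46 and then T-30-49.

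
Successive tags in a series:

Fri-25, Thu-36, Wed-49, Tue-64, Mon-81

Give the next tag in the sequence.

Day: Fri, Thu, Wed, Tue, Mon → Sun (runs backward through the weekdays Mon→Sun).
Second component: 25, 36, 49, 64, 81 → 100 (perfect squares: 5², 6², 7², …).
So the next tag is Sun-100.

Sun-100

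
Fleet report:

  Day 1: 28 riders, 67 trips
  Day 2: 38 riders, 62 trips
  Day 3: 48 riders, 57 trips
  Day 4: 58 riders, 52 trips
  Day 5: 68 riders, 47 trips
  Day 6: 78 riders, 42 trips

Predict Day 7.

Riders: +10 each step; 28, 38, 48, 58, 68, 78 → 88.
Trips — −5 each step: 67, 62, 57, 52, 47, 42 → 37.
Putting it together: 88 riders, 37 trips.

88 riders, 37 trips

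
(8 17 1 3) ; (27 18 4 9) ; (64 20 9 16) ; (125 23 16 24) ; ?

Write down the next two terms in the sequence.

First slot: perfect cubes: 2³, 3³, 4³, …; 8, 27, 64, 125 → 216 → 343.
Second slot: 17, 18, 20, 23 → 27 → 32 (differences are 1, 2, 3, … (increasing by 1 each time)).
For the third slot, perfect squares: 1², 2², 3², …: 1, 4, 9, 16 → 25 → 36.
Fourth slot — differences are 6, 7, 8, … (increasing by 1 each time): 3, 9, 16, 24 → 33 → 43.
Putting the parts together: (216 27 25 33) and then (343 32 36 43).

(216 27 25 33), (343 32 36 43)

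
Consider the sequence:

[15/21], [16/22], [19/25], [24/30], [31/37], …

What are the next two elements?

[40/46], [51/57]

First slot — differences are 1, 3, 5, … (increasing by 2 each time): 15, 16, 19, 24, 31 → 40 → 51.
Second slot: 21, 22, 25, 30, 37 → 46 → 57 (always 6 more than the first slot).
Putting the parts together: [40/46] and then [51/57].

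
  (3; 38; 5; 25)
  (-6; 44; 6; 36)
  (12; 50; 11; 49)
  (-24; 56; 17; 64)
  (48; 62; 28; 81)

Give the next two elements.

(-96; 68; 45; 100), (192; 74; 73; 121)

First coordinate — ×(-2) each step: 3, -6, 12, -24, 48 → -96 → 192.
Second coordinate: +6 each step, so 38, 44, 50, 56, 62 → 68 → 74.
For the third coordinate, each term is the sum of the two before it: 5, 6, 11, 17, 28 → 45 → 73.
Fourth coordinate: perfect squares: 5², 6², 7², …; 25, 36, 49, 64, 81 → 100 → 121.
So the next two elements are (-96; 68; 45; 100) and (192; 74; 73; 121).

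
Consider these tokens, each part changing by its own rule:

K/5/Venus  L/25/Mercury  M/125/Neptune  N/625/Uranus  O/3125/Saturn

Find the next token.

P/15625/Jupiter

Letter: letters move forward 1 place in the alphabet; K, L, M, N, O → P.
Second component: 5, 25, 125, 625, 3125 → 15625 (×5 each step).
Planet: runs backward through the planets Mercury→Neptune; Venus, Mercury, Neptune, Uranus, Saturn → Jupiter.
Combining the parts gives P/15625/Jupiter.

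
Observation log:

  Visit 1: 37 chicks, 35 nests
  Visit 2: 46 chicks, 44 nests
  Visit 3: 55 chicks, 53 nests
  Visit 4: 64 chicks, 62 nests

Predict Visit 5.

Chicks: +9 each step; 37, 46, 55, 64 → 73.
Nests goes 35, 44, 53, 62 → 71 (always 2 less than the chicks).
Putting it together: 73 chicks, 71 nests.

73 chicks, 71 nests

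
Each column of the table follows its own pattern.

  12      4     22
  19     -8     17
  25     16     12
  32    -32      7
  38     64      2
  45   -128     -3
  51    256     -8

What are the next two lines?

First component goes 12, 19, 25, 32, 38, 45, 51 → 58 → 64 (alternating steps +7, +6, +7, +6, …).
Second component: ×(-2) each step, so 4, -8, 16, -32, 64, -128, 256 → -512 → 1024.
For the third component, −5 each step: 22, 17, 12, 7, 2, -3, -8 → -13 → -18.
So the next two lines are 58  -512  -13 and 64  1024  -18.

58  -512  -13; 64  1024  -18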